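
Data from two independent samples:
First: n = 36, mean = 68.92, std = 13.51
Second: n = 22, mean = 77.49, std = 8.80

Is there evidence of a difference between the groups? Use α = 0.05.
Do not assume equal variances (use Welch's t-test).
Welch's two-sample t-test:
H₀: μ₁ = μ₂
H₁: μ₁ ≠ μ₂
s₁²/n₁ = 13.51²/36 = 5.0700,  s₂²/n₂ = 8.80²/22 = 3.5200
SE = √(s₁²/n₁ + s₂²/n₂) = √(5.0700 + 3.5200) = 2.9309
df (Welch-Satterthwaite) = (s₁²/n₁ + s₂²/n₂)² / [(s₁²/n₁)²/(n₁-1) + (s₂²/n₂)²/(n₂-1)] ≈ 55.71
t = (x̄₁ - x̄₂) / SE = (68.92 - 77.49) / 2.9309 = -8.57 / 2.9309 = -2.924
p-value = 0.0050

Since p-value < α = 0.05, we reject H₀.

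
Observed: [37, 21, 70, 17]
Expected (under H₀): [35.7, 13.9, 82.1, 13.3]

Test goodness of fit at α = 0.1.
Chi-square goodness of fit test:
H₀: observed counts match expected distribution
H₁: observed counts differ from expected distribution
df = k - 1 = 3
χ² = Σ(O - E)²/E
   = (37 - 35.7)²/35.7 + (21 - 13.9)²/13.9 + (70 - 82.1)²/82.1 + (17 - 13.3)²/13.3
   = 0.047 + 3.627 + 1.783 + 1.029
   = 6.49
p-value = 0.0902

Since p-value < α = 0.1, we reject H₀.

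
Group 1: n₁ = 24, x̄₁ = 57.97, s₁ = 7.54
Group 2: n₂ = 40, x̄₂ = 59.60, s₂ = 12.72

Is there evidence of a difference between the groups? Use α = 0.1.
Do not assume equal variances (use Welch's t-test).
Welch's two-sample t-test:
H₀: μ₁ = μ₂
H₁: μ₁ ≠ μ₂
s₁²/n₁ = 7.54²/24 = 2.3688,  s₂²/n₂ = 12.72²/40 = 4.0450
SE = √(s₁²/n₁ + s₂²/n₂) = √(2.3688 + 4.0450) = 2.5325
df (Welch-Satterthwaite) = (s₁²/n₁ + s₂²/n₂)² / [(s₁²/n₁)²/(n₁-1) + (s₂²/n₂)²/(n₂-1)] ≈ 62.00
t = (x̄₁ - x̄₂) / SE = (57.97 - 59.60) / 2.5325 = -1.63 / 2.5325 = -0.644
p-value = 0.5222

Since p-value > α = 0.1, we fail to reject H₀.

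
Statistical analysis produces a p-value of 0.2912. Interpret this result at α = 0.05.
Since p = 0.2912 > α = 0.05, fail to reject H₀.
There is insufficient evidence to reject the null hypothesis; the result is not statistically significant at the 0.05 level.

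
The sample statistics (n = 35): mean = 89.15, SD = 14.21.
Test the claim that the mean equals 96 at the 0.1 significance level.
One-sample t-test:
H₀: μ = 96
H₁: μ ≠ 96
df = n - 1 = 34
t = (x̄ - μ₀) / (s/√n) = (89.15 - 96) / (14.21/√35) = -2.852
p-value = 0.0073

Since p-value < α = 0.1, we reject H₀.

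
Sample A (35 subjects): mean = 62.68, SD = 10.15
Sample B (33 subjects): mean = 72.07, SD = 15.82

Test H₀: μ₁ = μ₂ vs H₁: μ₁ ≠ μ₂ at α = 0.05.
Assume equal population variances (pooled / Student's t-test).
Student's two-sample t-test (equal variances):
H₀: μ₁ = μ₂
H₁: μ₁ ≠ μ₂
df = n₁ + n₂ - 2 = 66
Pooled variance s_p² = [(n₁-1)s₁² + (n₂-1)s₂²] / (n₁ + n₂ - 2) = [(34)(10.15²) + (32)(15.82²)] / 66 = 174.4164
SE = √(s_p²(1/n₁ + 1/n₂)) = √(174.4164 × (1/35 + 1/33)) = 3.2045
t = (x̄₁ - x̄₂) / SE = (62.68 - 72.07) / 3.2045 = -9.39 / 3.2045 = -2.930
p-value = 0.0046

Since p-value < α = 0.05, we reject H₀.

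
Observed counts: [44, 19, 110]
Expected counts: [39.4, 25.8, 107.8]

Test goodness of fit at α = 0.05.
Chi-square goodness of fit test:
H₀: observed counts match expected distribution
H₁: observed counts differ from expected distribution
df = k - 1 = 2
χ² = Σ(O - E)²/E
   = (44 - 39.4)²/39.4 + (19 - 25.8)²/25.8 + (110 - 107.8)²/107.8
   = 0.537 + 1.792 + 0.045
   = 2.37
p-value = 0.3051

Since p-value > α = 0.05, we fail to reject H₀.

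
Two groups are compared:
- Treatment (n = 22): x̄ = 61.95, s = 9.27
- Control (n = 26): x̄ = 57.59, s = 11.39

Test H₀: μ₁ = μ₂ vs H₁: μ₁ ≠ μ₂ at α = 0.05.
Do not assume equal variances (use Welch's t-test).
Welch's two-sample t-test:
H₀: μ₁ = μ₂
H₁: μ₁ ≠ μ₂
s₁²/n₁ = 9.27²/22 = 3.9060,  s₂²/n₂ = 11.39²/26 = 4.9897
SE = √(s₁²/n₁ + s₂²/n₂) = √(3.9060 + 4.9897) = 2.9826
df (Welch-Satterthwaite) = (s₁²/n₁ + s₂²/n₂)² / [(s₁²/n₁)²/(n₁-1) + (s₂²/n₂)²/(n₂-1)] ≈ 45.94
t = (x̄₁ - x̄₂) / SE = (61.95 - 57.59) / 2.9826 = 4.36 / 2.9826 = 1.462
p-value = 0.1506

Since p-value > α = 0.05, we fail to reject H₀.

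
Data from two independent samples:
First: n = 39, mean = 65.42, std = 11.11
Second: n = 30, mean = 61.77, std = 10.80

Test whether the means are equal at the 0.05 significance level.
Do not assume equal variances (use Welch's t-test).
Welch's two-sample t-test:
H₀: μ₁ = μ₂
H₁: μ₁ ≠ μ₂
s₁²/n₁ = 11.11²/39 = 3.1649,  s₂²/n₂ = 10.80²/30 = 3.8880
SE = √(s₁²/n₁ + s₂²/n₂) = √(3.1649 + 3.8880) = 2.6557
df (Welch-Satterthwaite) = (s₁²/n₁ + s₂²/n₂)² / [(s₁²/n₁)²/(n₁-1) + (s₂²/n₂)²/(n₂-1)] ≈ 63.38
t = (x̄₁ - x̄₂) / SE = (65.42 - 61.77) / 2.6557 = 3.65 / 2.6557 = 1.374
p-value = 0.1742

Since p-value > α = 0.05, we fail to reject H₀.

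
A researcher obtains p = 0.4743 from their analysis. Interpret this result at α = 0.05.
Since p = 0.4743 > α = 0.05, fail to reject H₀.
There is insufficient evidence to reject the null hypothesis; the result is not statistically significant at the 0.05 level.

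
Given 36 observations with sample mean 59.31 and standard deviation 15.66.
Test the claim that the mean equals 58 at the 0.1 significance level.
One-sample t-test:
H₀: μ = 58
H₁: μ ≠ 58
df = n - 1 = 35
t = (x̄ - μ₀) / (s/√n) = (59.31 - 58) / (15.66/√36) = 0.502
p-value = 0.6189

Since p-value > α = 0.1, we fail to reject H₀.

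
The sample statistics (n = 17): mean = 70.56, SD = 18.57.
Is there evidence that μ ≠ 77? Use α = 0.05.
One-sample t-test:
H₀: μ = 77
H₁: μ ≠ 77
df = n - 1 = 16
t = (x̄ - μ₀) / (s/√n) = (70.56 - 77) / (18.57/√17) = -1.430
p-value = 0.1720

Since p-value > α = 0.05, we fail to reject H₀.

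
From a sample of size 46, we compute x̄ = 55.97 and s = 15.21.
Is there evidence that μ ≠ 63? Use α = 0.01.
One-sample t-test:
H₀: μ = 63
H₁: μ ≠ 63
df = n - 1 = 45
t = (x̄ - μ₀) / (s/√n) = (55.97 - 63) / (15.21/√46) = -3.135
p-value = 0.0030

Since p-value < α = 0.01, we reject H₀.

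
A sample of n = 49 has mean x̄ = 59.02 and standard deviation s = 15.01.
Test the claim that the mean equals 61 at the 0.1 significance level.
One-sample t-test:
H₀: μ = 61
H₁: μ ≠ 61
df = n - 1 = 48
t = (x̄ - μ₀) / (s/√n) = (59.02 - 61) / (15.01/√49) = -0.923
p-value = 0.3604

Since p-value > α = 0.1, we fail to reject H₀.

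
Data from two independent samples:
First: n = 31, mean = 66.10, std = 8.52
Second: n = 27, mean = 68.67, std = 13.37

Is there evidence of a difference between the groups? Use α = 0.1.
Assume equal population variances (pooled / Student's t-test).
Student's two-sample t-test (equal variances):
H₀: μ₁ = μ₂
H₁: μ₁ ≠ μ₂
df = n₁ + n₂ - 2 = 56
Pooled variance s_p² = [(n₁-1)s₁² + (n₂-1)s₂²] / (n₁ + n₂ - 2) = [(30)(8.52²) + (26)(13.37²)] / 56 = 121.8820
SE = √(s_p²(1/n₁ + 1/n₂)) = √(121.8820 × (1/31 + 1/27)) = 2.9062
t = (x̄₁ - x̄₂) / SE = (66.10 - 68.67) / 2.9062 = -2.57 / 2.9062 = -0.884
p-value = 0.3803

Since p-value > α = 0.1, we fail to reject H₀.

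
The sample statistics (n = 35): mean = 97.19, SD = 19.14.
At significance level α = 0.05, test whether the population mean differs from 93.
One-sample t-test:
H₀: μ = 93
H₁: μ ≠ 93
df = n - 1 = 34
t = (x̄ - μ₀) / (s/√n) = (97.19 - 93) / (19.14/√35) = 1.295
p-value = 0.2040

Since p-value > α = 0.05, we fail to reject H₀.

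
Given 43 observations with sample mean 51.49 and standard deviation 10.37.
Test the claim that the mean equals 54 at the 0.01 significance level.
One-sample t-test:
H₀: μ = 54
H₁: μ ≠ 54
df = n - 1 = 42
t = (x̄ - μ₀) / (s/√n) = (51.49 - 54) / (10.37/√43) = -1.587
p-value = 0.1200

Since p-value > α = 0.01, we fail to reject H₀.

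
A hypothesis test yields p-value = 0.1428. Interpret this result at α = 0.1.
Since p = 0.1428 > α = 0.1, fail to reject H₀.
There is insufficient evidence to reject the null hypothesis; the result is not statistically significant at the 0.1 level.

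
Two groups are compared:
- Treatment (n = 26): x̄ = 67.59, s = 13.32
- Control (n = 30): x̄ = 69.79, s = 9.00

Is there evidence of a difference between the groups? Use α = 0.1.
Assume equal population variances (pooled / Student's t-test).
Student's two-sample t-test (equal variances):
H₀: μ₁ = μ₂
H₁: μ₁ ≠ μ₂
df = n₁ + n₂ - 2 = 54
Pooled variance s_p² = [(n₁-1)s₁² + (n₂-1)s₂²] / (n₁ + n₂ - 2) = [(25)(13.32²) + (29)(9.00²)] / 54 = 125.6400
SE = √(s_p²(1/n₁ + 1/n₂)) = √(125.6400 × (1/26 + 1/30)) = 3.0034
t = (x̄₁ - x̄₂) / SE = (67.59 - 69.79) / 3.0034 = -2.20 / 3.0034 = -0.733
p-value = 0.4670

Since p-value > α = 0.1, we fail to reject H₀.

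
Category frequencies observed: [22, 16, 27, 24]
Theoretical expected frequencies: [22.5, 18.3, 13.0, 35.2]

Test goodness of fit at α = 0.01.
Chi-square goodness of fit test:
H₀: observed counts match expected distribution
H₁: observed counts differ from expected distribution
df = k - 1 = 3
χ² = Σ(O - E)²/E
   = (22 - 22.5)²/22.5 + (16 - 18.3)²/18.3 + (27 - 13.0)²/13.0 + (24 - 35.2)²/35.2
   = 0.011 + 0.289 + 15.077 + 3.564
   = 18.94
p-value = 0.0003

Since p-value < α = 0.01, we reject H₀.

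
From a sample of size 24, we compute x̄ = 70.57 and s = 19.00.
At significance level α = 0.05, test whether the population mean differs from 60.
One-sample t-test:
H₀: μ = 60
H₁: μ ≠ 60
df = n - 1 = 23
t = (x̄ - μ₀) / (s/√n) = (70.57 - 60) / (19.00/√24) = 2.725
p-value = 0.0121

Since p-value < α = 0.05, we reject H₀.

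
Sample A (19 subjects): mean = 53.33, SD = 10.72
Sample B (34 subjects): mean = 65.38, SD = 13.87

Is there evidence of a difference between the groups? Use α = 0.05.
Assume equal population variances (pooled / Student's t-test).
Student's two-sample t-test (equal variances):
H₀: μ₁ = μ₂
H₁: μ₁ ≠ μ₂
df = n₁ + n₂ - 2 = 51
Pooled variance s_p² = [(n₁-1)s₁² + (n₂-1)s₂²] / (n₁ + n₂ - 2) = [(18)(10.72²) + (33)(13.87²)] / 51 = 165.0386
SE = √(s_p²(1/n₁ + 1/n₂)) = √(165.0386 × (1/19 + 1/34)) = 3.6797
t = (x̄₁ - x̄₂) / SE = (53.33 - 65.38) / 3.6797 = -12.05 / 3.6797 = -3.275
p-value = 0.0019

Since p-value < α = 0.05, we reject H₀.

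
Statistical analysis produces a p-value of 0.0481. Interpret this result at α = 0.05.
Since p = 0.0481 < α = 0.05, reject H₀.
There is sufficient evidence to reject the null hypothesis; the result is statistically significant at the 0.05 level.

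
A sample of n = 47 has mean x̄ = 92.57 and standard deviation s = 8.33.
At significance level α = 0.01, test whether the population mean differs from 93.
One-sample t-test:
H₀: μ = 93
H₁: μ ≠ 93
df = n - 1 = 46
t = (x̄ - μ₀) / (s/√n) = (92.57 - 93) / (8.33/√47) = -0.354
p-value = 0.7250

Since p-value > α = 0.01, we fail to reject H₀.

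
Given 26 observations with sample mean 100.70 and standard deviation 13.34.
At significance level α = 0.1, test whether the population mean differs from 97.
One-sample t-test:
H₀: μ = 97
H₁: μ ≠ 97
df = n - 1 = 25
t = (x̄ - μ₀) / (s/√n) = (100.70 - 97) / (13.34/√26) = 1.414
p-value = 0.1696

Since p-value > α = 0.1, we fail to reject H₀.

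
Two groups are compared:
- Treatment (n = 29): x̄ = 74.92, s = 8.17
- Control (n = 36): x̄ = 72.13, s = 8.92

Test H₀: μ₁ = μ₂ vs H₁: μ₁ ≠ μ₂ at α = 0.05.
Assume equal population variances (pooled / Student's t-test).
Student's two-sample t-test (equal variances):
H₀: μ₁ = μ₂
H₁: μ₁ ≠ μ₂
df = n₁ + n₂ - 2 = 63
Pooled variance s_p² = [(n₁-1)s₁² + (n₂-1)s₂²] / (n₁ + n₂ - 2) = [(28)(8.17²) + (35)(8.92²)] / 63 = 73.8697
SE = √(s_p²(1/n₁ + 1/n₂)) = √(73.8697 × (1/29 + 1/36)) = 2.1446
t = (x̄₁ - x̄₂) / SE = (74.92 - 72.13) / 2.1446 = 2.79 / 2.1446 = 1.301
p-value = 0.1980

Since p-value > α = 0.05, we fail to reject H₀.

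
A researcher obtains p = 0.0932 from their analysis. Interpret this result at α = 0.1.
Since p = 0.0932 < α = 0.1, reject H₀.
There is sufficient evidence to reject the null hypothesis; the result is statistically significant at the 0.1 level.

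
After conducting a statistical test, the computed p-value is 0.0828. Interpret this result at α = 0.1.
Since p = 0.0828 < α = 0.1, reject H₀.
There is sufficient evidence to reject the null hypothesis; the result is statistically significant at the 0.1 level.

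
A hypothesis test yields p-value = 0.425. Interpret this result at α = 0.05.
Since p = 0.425 > α = 0.05, fail to reject H₀.
There is insufficient evidence to reject the null hypothesis; the result is not statistically significant at the 0.05 level.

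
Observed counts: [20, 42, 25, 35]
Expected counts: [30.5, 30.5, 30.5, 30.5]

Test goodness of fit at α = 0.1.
Chi-square goodness of fit test:
H₀: observed counts match expected distribution
H₁: observed counts differ from expected distribution
df = k - 1 = 3
χ² = Σ(O - E)²/E
   = (20 - 30.5)²/30.5 + (42 - 30.5)²/30.5 + (25 - 30.5)²/30.5 + (35 - 30.5)²/30.5
   = 3.615 + 4.336 + 0.992 + 0.664
   = 9.61
p-value = 0.0222

Since p-value < α = 0.1, we reject H₀.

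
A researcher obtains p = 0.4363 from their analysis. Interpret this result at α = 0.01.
Since p = 0.4363 > α = 0.01, fail to reject H₀.
There is insufficient evidence to reject the null hypothesis; the result is not statistically significant at the 0.01 level.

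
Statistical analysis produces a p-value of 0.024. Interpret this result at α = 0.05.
Since p = 0.024 < α = 0.05, reject H₀.
There is sufficient evidence to reject the null hypothesis; the result is statistically significant at the 0.05 level.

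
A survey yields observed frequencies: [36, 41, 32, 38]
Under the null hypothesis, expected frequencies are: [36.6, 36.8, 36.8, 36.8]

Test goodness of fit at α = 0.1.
Chi-square goodness of fit test:
H₀: observed counts match expected distribution
H₁: observed counts differ from expected distribution
df = k - 1 = 3
χ² = Σ(O - E)²/E
   = (36 - 36.6)²/36.6 + (41 - 36.8)²/36.8 + (32 - 36.8)²/36.8 + (38 - 36.8)²/36.8
   = 0.010 + 0.479 + 0.626 + 0.039
   = 1.15
p-value = 0.7640

Since p-value > α = 0.1, we fail to reject H₀.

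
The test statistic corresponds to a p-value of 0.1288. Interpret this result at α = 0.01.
Since p = 0.1288 > α = 0.01, fail to reject H₀.
There is insufficient evidence to reject the null hypothesis; the result is not statistically significant at the 0.01 level.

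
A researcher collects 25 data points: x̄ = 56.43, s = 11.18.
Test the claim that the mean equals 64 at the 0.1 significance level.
One-sample t-test:
H₀: μ = 64
H₁: μ ≠ 64
df = n - 1 = 24
t = (x̄ - μ₀) / (s/√n) = (56.43 - 64) / (11.18/√25) = -3.386
p-value = 0.0024

Since p-value < α = 0.1, we reject H₀.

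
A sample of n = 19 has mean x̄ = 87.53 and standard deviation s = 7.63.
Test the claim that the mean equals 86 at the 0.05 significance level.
One-sample t-test:
H₀: μ = 86
H₁: μ ≠ 86
df = n - 1 = 18
t = (x̄ - μ₀) / (s/√n) = (87.53 - 86) / (7.63/√19) = 0.874
p-value = 0.3936

Since p-value > α = 0.05, we fail to reject H₀.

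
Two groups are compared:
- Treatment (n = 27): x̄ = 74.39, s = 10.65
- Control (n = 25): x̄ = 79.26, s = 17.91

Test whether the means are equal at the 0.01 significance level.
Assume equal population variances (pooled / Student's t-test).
Student's two-sample t-test (equal variances):
H₀: μ₁ = μ₂
H₁: μ₁ ≠ μ₂
df = n₁ + n₂ - 2 = 50
Pooled variance s_p² = [(n₁-1)s₁² + (n₂-1)s₂²] / (n₁ + n₂ - 2) = [(26)(10.65²) + (24)(17.91²)] / 50 = 212.9484
SE = √(s_p²(1/n₁ + 1/n₂)) = √(212.9484 × (1/27 + 1/25)) = 4.0503
t = (x̄₁ - x̄₂) / SE = (74.39 - 79.26) / 4.0503 = -4.87 / 4.0503 = -1.202
p-value = 0.2349

Since p-value > α = 0.01, we fail to reject H₀.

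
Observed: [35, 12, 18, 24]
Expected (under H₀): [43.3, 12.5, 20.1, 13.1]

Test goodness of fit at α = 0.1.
Chi-square goodness of fit test:
H₀: observed counts match expected distribution
H₁: observed counts differ from expected distribution
df = k - 1 = 3
χ² = Σ(O - E)²/E
   = (35 - 43.3)²/43.3 + (12 - 12.5)²/12.5 + (18 - 20.1)²/20.1 + (24 - 13.1)²/13.1
   = 1.591 + 0.020 + 0.219 + 9.069
   = 10.90
p-value = 0.0123

Since p-value < α = 0.1, we reject H₀.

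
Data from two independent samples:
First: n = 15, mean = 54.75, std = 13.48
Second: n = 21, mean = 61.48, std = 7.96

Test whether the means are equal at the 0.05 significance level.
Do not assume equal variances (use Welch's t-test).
Welch's two-sample t-test:
H₀: μ₁ = μ₂
H₁: μ₁ ≠ μ₂
s₁²/n₁ = 13.48²/15 = 12.1140,  s₂²/n₂ = 7.96²/21 = 3.0172
SE = √(s₁²/n₁ + s₂²/n₂) = √(12.1140 + 3.0172) = 3.8899
df (Welch-Satterthwaite) = (s₁²/n₁ + s₂²/n₂)² / [(s₁²/n₁)²/(n₁-1) + (s₂²/n₂)²/(n₂-1)] ≈ 20.93
t = (x̄₁ - x̄₂) / SE = (54.75 - 61.48) / 3.8899 = -6.73 / 3.8899 = -1.730
p-value = 0.0983

Since p-value > α = 0.05, we fail to reject H₀.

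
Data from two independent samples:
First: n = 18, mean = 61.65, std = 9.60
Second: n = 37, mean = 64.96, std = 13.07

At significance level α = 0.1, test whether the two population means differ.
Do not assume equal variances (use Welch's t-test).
Welch's two-sample t-test:
H₀: μ₁ = μ₂
H₁: μ₁ ≠ μ₂
s₁²/n₁ = 9.60²/18 = 5.1200,  s₂²/n₂ = 13.07²/37 = 4.6169
SE = √(s₁²/n₁ + s₂²/n₂) = √(5.1200 + 4.6169) = 3.1204
df (Welch-Satterthwaite) = (s₁²/n₁ + s₂²/n₂)² / [(s₁²/n₁)²/(n₁-1) + (s₂²/n₂)²/(n₂-1)] ≈ 44.42
t = (x̄₁ - x̄₂) / SE = (61.65 - 64.96) / 3.1204 = -3.31 / 3.1204 = -1.061
p-value = 0.2945

Since p-value > α = 0.1, we fail to reject H₀.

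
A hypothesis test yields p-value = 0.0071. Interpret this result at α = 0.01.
Since p = 0.0071 < α = 0.01, reject H₀.
There is sufficient evidence to reject the null hypothesis; the result is statistically significant at the 0.01 level.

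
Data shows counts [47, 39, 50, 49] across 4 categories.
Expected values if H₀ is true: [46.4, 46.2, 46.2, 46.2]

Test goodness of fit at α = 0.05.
Chi-square goodness of fit test:
H₀: observed counts match expected distribution
H₁: observed counts differ from expected distribution
df = k - 1 = 3
χ² = Σ(O - E)²/E
   = (47 - 46.4)²/46.4 + (39 - 46.2)²/46.2 + (50 - 46.2)²/46.2 + (49 - 46.2)²/46.2
   = 0.008 + 1.122 + 0.313 + 0.170
   = 1.61
p-value = 0.6567

Since p-value > α = 0.05, we fail to reject H₀.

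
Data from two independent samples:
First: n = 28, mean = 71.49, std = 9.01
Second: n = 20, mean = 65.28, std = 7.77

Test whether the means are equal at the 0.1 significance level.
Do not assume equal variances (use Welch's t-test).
Welch's two-sample t-test:
H₀: μ₁ = μ₂
H₁: μ₁ ≠ μ₂
s₁²/n₁ = 9.01²/28 = 2.8993,  s₂²/n₂ = 7.77²/20 = 3.0186
SE = √(s₁²/n₁ + s₂²/n₂) = √(2.8993 + 3.0186) = 2.4327
df (Welch-Satterthwaite) = (s₁²/n₁ + s₂²/n₂)² / [(s₁²/n₁)²/(n₁-1) + (s₂²/n₂)²/(n₂-1)] ≈ 44.28
t = (x̄₁ - x̄₂) / SE = (71.49 - 65.28) / 2.4327 = 6.21 / 2.4327 = 2.553
p-value = 0.0142

Since p-value < α = 0.1, we reject H₀.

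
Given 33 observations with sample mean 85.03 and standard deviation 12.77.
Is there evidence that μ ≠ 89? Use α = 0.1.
One-sample t-test:
H₀: μ = 89
H₁: μ ≠ 89
df = n - 1 = 32
t = (x̄ - μ₀) / (s/√n) = (85.03 - 89) / (12.77/√33) = -1.786
p-value = 0.0836

Since p-value < α = 0.1, we reject H₀.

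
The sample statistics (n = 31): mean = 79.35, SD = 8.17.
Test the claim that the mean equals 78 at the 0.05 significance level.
One-sample t-test:
H₀: μ = 78
H₁: μ ≠ 78
df = n - 1 = 30
t = (x̄ - μ₀) / (s/√n) = (79.35 - 78) / (8.17/√31) = 0.920
p-value = 0.3649

Since p-value > α = 0.05, we fail to reject H₀.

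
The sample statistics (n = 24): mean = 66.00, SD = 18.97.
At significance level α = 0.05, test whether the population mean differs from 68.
One-sample t-test:
H₀: μ = 68
H₁: μ ≠ 68
df = n - 1 = 23
t = (x̄ - μ₀) / (s/√n) = (66.00 - 68) / (18.97/√24) = -0.516
p-value = 0.6104

Since p-value > α = 0.05, we fail to reject H₀.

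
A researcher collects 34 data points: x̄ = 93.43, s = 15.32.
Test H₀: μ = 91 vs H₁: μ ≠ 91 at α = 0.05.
One-sample t-test:
H₀: μ = 91
H₁: μ ≠ 91
df = n - 1 = 33
t = (x̄ - μ₀) / (s/√n) = (93.43 - 91) / (15.32/√34) = 0.925
p-value = 0.3617

Since p-value > α = 0.05, we fail to reject H₀.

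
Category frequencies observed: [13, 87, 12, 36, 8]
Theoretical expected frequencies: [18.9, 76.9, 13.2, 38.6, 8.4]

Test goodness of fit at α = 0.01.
Chi-square goodness of fit test:
H₀: observed counts match expected distribution
H₁: observed counts differ from expected distribution
df = k - 1 = 4
χ² = Σ(O - E)²/E
   = (13 - 18.9)²/18.9 + (87 - 76.9)²/76.9 + (12 - 13.2)²/13.2 + (36 - 38.6)²/38.6 + (8 - 8.4)²/8.4
   = 1.842 + 1.327 + 0.109 + 0.175 + 0.019
   = 3.47
p-value = 0.4822

Since p-value > α = 0.01, we fail to reject H₀.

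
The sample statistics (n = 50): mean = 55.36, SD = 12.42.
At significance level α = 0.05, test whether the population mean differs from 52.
One-sample t-test:
H₀: μ = 52
H₁: μ ≠ 52
df = n - 1 = 49
t = (x̄ - μ₀) / (s/√n) = (55.36 - 52) / (12.42/√50) = 1.913
p-value = 0.0616

Since p-value > α = 0.05, we fail to reject H₀.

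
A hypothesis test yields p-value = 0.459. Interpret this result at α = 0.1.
Since p = 0.459 > α = 0.1, fail to reject H₀.
There is insufficient evidence to reject the null hypothesis; the result is not statistically significant at the 0.1 level.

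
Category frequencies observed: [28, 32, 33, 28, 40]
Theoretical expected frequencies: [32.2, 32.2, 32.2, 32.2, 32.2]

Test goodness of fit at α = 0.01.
Chi-square goodness of fit test:
H₀: observed counts match expected distribution
H₁: observed counts differ from expected distribution
df = k - 1 = 4
χ² = Σ(O - E)²/E
   = (28 - 32.2)²/32.2 + (32 - 32.2)²/32.2 + (33 - 32.2)²/32.2 + (28 - 32.2)²/32.2 + (40 - 32.2)²/32.2
   = 0.548 + 0.001 + 0.020 + 0.548 + 1.889
   = 3.01
p-value = 0.5568

Since p-value > α = 0.01, we fail to reject H₀.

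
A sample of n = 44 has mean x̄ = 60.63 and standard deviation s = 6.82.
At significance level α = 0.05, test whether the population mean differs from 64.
One-sample t-test:
H₀: μ = 64
H₁: μ ≠ 64
df = n - 1 = 43
t = (x̄ - μ₀) / (s/√n) = (60.63 - 64) / (6.82/√44) = -3.278
p-value = 0.0021

Since p-value < α = 0.05, we reject H₀.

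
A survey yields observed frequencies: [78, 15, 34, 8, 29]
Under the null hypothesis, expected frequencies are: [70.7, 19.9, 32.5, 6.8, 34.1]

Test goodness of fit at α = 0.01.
Chi-square goodness of fit test:
H₀: observed counts match expected distribution
H₁: observed counts differ from expected distribution
df = k - 1 = 4
χ² = Σ(O - E)²/E
   = (78 - 70.7)²/70.7 + (15 - 19.9)²/19.9 + (34 - 32.5)²/32.5 + (8 - 6.8)²/6.8 + (29 - 34.1)²/34.1
   = 0.754 + 1.207 + 0.069 + 0.212 + 0.763
   = 3.00
p-value = 0.5572

Since p-value > α = 0.01, we fail to reject H₀.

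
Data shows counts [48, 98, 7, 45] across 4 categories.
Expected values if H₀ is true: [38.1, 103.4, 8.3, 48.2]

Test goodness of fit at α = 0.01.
Chi-square goodness of fit test:
H₀: observed counts match expected distribution
H₁: observed counts differ from expected distribution
df = k - 1 = 3
χ² = Σ(O - E)²/E
   = (48 - 38.1)²/38.1 + (98 - 103.4)²/103.4 + (7 - 8.3)²/8.3 + (45 - 48.2)²/48.2
   = 2.572 + 0.282 + 0.204 + 0.212
   = 3.27
p-value = 0.3518

Since p-value > α = 0.01, we fail to reject H₀.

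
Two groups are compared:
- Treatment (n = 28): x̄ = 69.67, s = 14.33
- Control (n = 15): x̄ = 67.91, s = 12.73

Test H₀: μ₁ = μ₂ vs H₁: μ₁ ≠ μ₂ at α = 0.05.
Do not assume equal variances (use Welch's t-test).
Welch's two-sample t-test:
H₀: μ₁ = μ₂
H₁: μ₁ ≠ μ₂
s₁²/n₁ = 14.33²/28 = 7.3339,  s₂²/n₂ = 12.73²/15 = 10.8035
SE = √(s₁²/n₁ + s₂²/n₂) = √(7.3339 + 10.8035) = 4.2588
df (Welch-Satterthwaite) = (s₁²/n₁ + s₂²/n₂)² / [(s₁²/n₁)²/(n₁-1) + (s₂²/n₂)²/(n₂-1)] ≈ 31.85
t = (x̄₁ - x̄₂) / SE = (69.67 - 67.91) / 4.2588 = 1.76 / 4.2588 = 0.413
p-value = 0.6822

Since p-value > α = 0.05, we fail to reject H₀.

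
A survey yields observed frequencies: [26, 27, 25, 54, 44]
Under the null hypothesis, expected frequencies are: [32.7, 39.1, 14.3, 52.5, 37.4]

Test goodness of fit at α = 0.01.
Chi-square goodness of fit test:
H₀: observed counts match expected distribution
H₁: observed counts differ from expected distribution
df = k - 1 = 4
χ² = Σ(O - E)²/E
   = (26 - 32.7)²/32.7 + (27 - 39.1)²/39.1 + (25 - 14.3)²/14.3 + (54 - 52.5)²/52.5 + (44 - 37.4)²/37.4
   = 1.373 + 3.745 + 8.006 + 0.043 + 1.165
   = 14.33
p-value = 0.0063

Since p-value < α = 0.01, we reject H₀.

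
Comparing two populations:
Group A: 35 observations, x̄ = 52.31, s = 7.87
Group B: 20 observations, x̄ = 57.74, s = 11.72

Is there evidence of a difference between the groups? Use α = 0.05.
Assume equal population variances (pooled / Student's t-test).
Student's two-sample t-test (equal variances):
H₀: μ₁ = μ₂
H₁: μ₁ ≠ μ₂
df = n₁ + n₂ - 2 = 53
Pooled variance s_p² = [(n₁-1)s₁² + (n₂-1)s₂²] / (n₁ + n₂ - 2) = [(34)(7.87²) + (19)(11.72²)] / 53 = 88.9748
SE = √(s_p²(1/n₁ + 1/n₂)) = √(88.9748 × (1/35 + 1/20)) = 2.6440
t = (x̄₁ - x̄₂) / SE = (52.31 - 57.74) / 2.6440 = -5.43 / 2.6440 = -2.054
p-value = 0.0450

Since p-value < α = 0.05, we reject H₀.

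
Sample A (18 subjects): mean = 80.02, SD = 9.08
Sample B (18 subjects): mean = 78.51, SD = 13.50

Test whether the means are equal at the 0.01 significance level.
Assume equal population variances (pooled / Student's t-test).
Student's two-sample t-test (equal variances):
H₀: μ₁ = μ₂
H₁: μ₁ ≠ μ₂
df = n₁ + n₂ - 2 = 34
Pooled variance s_p² = [(n₁-1)s₁² + (n₂-1)s₂²] / (n₁ + n₂ - 2) = [(17)(9.08²) + (17)(13.50²)] / 34 = 132.3482
SE = √(s_p²(1/n₁ + 1/n₂)) = √(132.3482 × (1/18 + 1/18)) = 3.8348
t = (x̄₁ - x̄₂) / SE = (80.02 - 78.51) / 3.8348 = 1.51 / 3.8348 = 0.394
p-value = 0.6962

Since p-value > α = 0.01, we fail to reject H₀.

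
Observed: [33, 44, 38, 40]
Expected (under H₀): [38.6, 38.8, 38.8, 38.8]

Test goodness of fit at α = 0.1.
Chi-square goodness of fit test:
H₀: observed counts match expected distribution
H₁: observed counts differ from expected distribution
df = k - 1 = 3
χ² = Σ(O - E)²/E
   = (33 - 38.6)²/38.6 + (44 - 38.8)²/38.8 + (38 - 38.8)²/38.8 + (40 - 38.8)²/38.8
   = 0.812 + 0.697 + 0.016 + 0.037
   = 1.56
p-value = 0.6678

Since p-value > α = 0.1, we fail to reject H₀.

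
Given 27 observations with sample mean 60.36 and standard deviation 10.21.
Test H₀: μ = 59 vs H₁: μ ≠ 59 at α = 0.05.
One-sample t-test:
H₀: μ = 59
H₁: μ ≠ 59
df = n - 1 = 26
t = (x̄ - μ₀) / (s/√n) = (60.36 - 59) / (10.21/√27) = 0.692
p-value = 0.4950

Since p-value > α = 0.05, we fail to reject H₀.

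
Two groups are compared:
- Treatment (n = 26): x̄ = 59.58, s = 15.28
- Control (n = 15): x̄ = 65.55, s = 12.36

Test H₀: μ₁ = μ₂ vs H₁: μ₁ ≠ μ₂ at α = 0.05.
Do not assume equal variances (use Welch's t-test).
Welch's two-sample t-test:
H₀: μ₁ = μ₂
H₁: μ₁ ≠ μ₂
s₁²/n₁ = 15.28²/26 = 8.9799,  s₂²/n₂ = 12.36²/15 = 10.1846
SE = √(s₁²/n₁ + s₂²/n₂) = √(8.9799 + 10.1846) = 4.3777
df (Welch-Satterthwaite) = (s₁²/n₁ + s₂²/n₂)² / [(s₁²/n₁)²/(n₁-1) + (s₂²/n₂)²/(n₂-1)] ≈ 34.54
t = (x̄₁ - x̄₂) / SE = (59.58 - 65.55) / 4.3777 = -5.97 / 4.3777 = -1.364
p-value = 0.1815

Since p-value > α = 0.05, we fail to reject H₀.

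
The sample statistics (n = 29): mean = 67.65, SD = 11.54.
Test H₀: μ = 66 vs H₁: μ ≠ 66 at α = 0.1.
One-sample t-test:
H₀: μ = 66
H₁: μ ≠ 66
df = n - 1 = 28
t = (x̄ - μ₀) / (s/√n) = (67.65 - 66) / (11.54/√29) = 0.770
p-value = 0.4478

Since p-value > α = 0.1, we fail to reject H₀.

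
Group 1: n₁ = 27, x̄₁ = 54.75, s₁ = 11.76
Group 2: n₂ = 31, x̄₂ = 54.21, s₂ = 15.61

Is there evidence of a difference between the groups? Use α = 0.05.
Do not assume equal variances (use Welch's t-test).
Welch's two-sample t-test:
H₀: μ₁ = μ₂
H₁: μ₁ ≠ μ₂
s₁²/n₁ = 11.76²/27 = 5.1221,  s₂²/n₂ = 15.61²/31 = 7.8604
SE = √(s₁²/n₁ + s₂²/n₂) = √(5.1221 + 7.8604) = 3.6031
df (Welch-Satterthwaite) = (s₁²/n₁ + s₂²/n₂)² / [(s₁²/n₁)²/(n₁-1) + (s₂²/n₂)²/(n₂-1)] ≈ 54.93
t = (x̄₁ - x̄₂) / SE = (54.75 - 54.21) / 3.6031 = 0.54 / 3.6031 = 0.150
p-value = 0.8814

Since p-value > α = 0.05, we fail to reject H₀.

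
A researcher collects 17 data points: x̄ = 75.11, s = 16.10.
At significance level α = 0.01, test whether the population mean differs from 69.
One-sample t-test:
H₀: μ = 69
H₁: μ ≠ 69
df = n - 1 = 16
t = (x̄ - μ₀) / (s/√n) = (75.11 - 69) / (16.10/√17) = 1.565
p-value = 0.1372

Since p-value > α = 0.01, we fail to reject H₀.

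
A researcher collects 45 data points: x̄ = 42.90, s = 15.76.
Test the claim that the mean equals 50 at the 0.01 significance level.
One-sample t-test:
H₀: μ = 50
H₁: μ ≠ 50
df = n - 1 = 44
t = (x̄ - μ₀) / (s/√n) = (42.90 - 50) / (15.76/√45) = -3.022
p-value = 0.0042

Since p-value < α = 0.01, we reject H₀.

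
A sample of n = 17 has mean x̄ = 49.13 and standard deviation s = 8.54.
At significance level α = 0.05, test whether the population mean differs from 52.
One-sample t-test:
H₀: μ = 52
H₁: μ ≠ 52
df = n - 1 = 16
t = (x̄ - μ₀) / (s/√n) = (49.13 - 52) / (8.54/√17) = -1.386
p-value = 0.1849

Since p-value > α = 0.05, we fail to reject H₀.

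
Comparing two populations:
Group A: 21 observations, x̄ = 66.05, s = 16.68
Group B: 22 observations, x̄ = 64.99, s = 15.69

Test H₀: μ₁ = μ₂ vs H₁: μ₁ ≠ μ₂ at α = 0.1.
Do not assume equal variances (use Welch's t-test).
Welch's two-sample t-test:
H₀: μ₁ = μ₂
H₁: μ₁ ≠ μ₂
s₁²/n₁ = 16.68²/21 = 13.2487,  s₂²/n₂ = 15.69²/22 = 11.1898
SE = √(s₁²/n₁ + s₂²/n₂) = √(13.2487 + 11.1898) = 4.9435
df (Welch-Satterthwaite) = (s₁²/n₁ + s₂²/n₂)² / [(s₁²/n₁)²/(n₁-1) + (s₂²/n₂)²/(n₂-1)] ≈ 40.52
t = (x̄₁ - x̄₂) / SE = (66.05 - 64.99) / 4.9435 = 1.06 / 4.9435 = 0.214
p-value = 0.8313

Since p-value > α = 0.1, we fail to reject H₀.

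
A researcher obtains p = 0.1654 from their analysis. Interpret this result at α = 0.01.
Since p = 0.1654 > α = 0.01, fail to reject H₀.
There is insufficient evidence to reject the null hypothesis; the result is not statistically significant at the 0.01 level.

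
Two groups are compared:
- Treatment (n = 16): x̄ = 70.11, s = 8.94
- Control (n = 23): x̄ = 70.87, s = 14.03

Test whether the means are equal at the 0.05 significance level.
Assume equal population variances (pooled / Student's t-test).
Student's two-sample t-test (equal variances):
H₀: μ₁ = μ₂
H₁: μ₁ ≠ μ₂
df = n₁ + n₂ - 2 = 37
Pooled variance s_p² = [(n₁-1)s₁² + (n₂-1)s₂²] / (n₁ + n₂ - 2) = [(15)(8.94²) + (22)(14.03²)] / 37 = 149.4420
SE = √(s_p²(1/n₁ + 1/n₂)) = √(149.4420 × (1/16 + 1/23)) = 3.9796
t = (x̄₁ - x̄₂) / SE = (70.11 - 70.87) / 3.9796 = -0.76 / 3.9796 = -0.191
p-value = 0.8496

Since p-value > α = 0.05, we fail to reject H₀.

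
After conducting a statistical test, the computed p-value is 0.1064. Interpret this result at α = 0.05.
Since p = 0.1064 > α = 0.05, fail to reject H₀.
There is insufficient evidence to reject the null hypothesis; the result is not statistically significant at the 0.05 level.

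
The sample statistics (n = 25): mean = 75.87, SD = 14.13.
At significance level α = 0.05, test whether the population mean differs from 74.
One-sample t-test:
H₀: μ = 74
H₁: μ ≠ 74
df = n - 1 = 24
t = (x̄ - μ₀) / (s/√n) = (75.87 - 74) / (14.13/√25) = 0.662
p-value = 0.5145

Since p-value > α = 0.05, we fail to reject H₀.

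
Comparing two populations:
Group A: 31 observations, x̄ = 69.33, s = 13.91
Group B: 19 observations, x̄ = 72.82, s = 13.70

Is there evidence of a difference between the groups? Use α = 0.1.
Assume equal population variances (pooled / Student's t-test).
Student's two-sample t-test (equal variances):
H₀: μ₁ = μ₂
H₁: μ₁ ≠ μ₂
df = n₁ + n₂ - 2 = 48
Pooled variance s_p² = [(n₁-1)s₁² + (n₂-1)s₂²] / (n₁ + n₂ - 2) = [(30)(13.91²) + (18)(13.70²)] / 48 = 191.3138
SE = √(s_p²(1/n₁ + 1/n₂)) = √(191.3138 × (1/31 + 1/19)) = 4.0300
t = (x̄₁ - x̄₂) / SE = (69.33 - 72.82) / 4.0300 = -3.49 / 4.0300 = -0.866
p-value = 0.3908

Since p-value > α = 0.1, we fail to reject H₀.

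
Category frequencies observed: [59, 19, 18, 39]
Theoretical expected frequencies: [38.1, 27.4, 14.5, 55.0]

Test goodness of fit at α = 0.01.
Chi-square goodness of fit test:
H₀: observed counts match expected distribution
H₁: observed counts differ from expected distribution
df = k - 1 = 3
χ² = Σ(O - E)²/E
   = (59 - 38.1)²/38.1 + (19 - 27.4)²/27.4 + (18 - 14.5)²/14.5 + (39 - 55.0)²/55.0
   = 11.465 + 2.575 + 0.845 + 4.655
   = 19.54
p-value = 0.0002

Since p-value < α = 0.01, we reject H₀.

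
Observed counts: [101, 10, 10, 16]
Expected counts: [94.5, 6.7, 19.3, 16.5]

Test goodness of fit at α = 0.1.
Chi-square goodness of fit test:
H₀: observed counts match expected distribution
H₁: observed counts differ from expected distribution
df = k - 1 = 3
χ² = Σ(O - E)²/E
   = (101 - 94.5)²/94.5 + (10 - 6.7)²/6.7 + (10 - 19.3)²/19.3 + (16 - 16.5)²/16.5
   = 0.447 + 1.625 + 4.481 + 0.015
   = 6.57
p-value = 0.0870

Since p-value < α = 0.1, we reject H₀.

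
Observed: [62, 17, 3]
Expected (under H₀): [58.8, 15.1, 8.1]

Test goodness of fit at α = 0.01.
Chi-square goodness of fit test:
H₀: observed counts match expected distribution
H₁: observed counts differ from expected distribution
df = k - 1 = 2
χ² = Σ(O - E)²/E
   = (62 - 58.8)²/58.8 + (17 - 15.1)²/15.1 + (3 - 8.1)²/8.1
   = 0.174 + 0.239 + 3.211
   = 3.62
p-value = 0.1633

Since p-value > α = 0.01, we fail to reject H₀.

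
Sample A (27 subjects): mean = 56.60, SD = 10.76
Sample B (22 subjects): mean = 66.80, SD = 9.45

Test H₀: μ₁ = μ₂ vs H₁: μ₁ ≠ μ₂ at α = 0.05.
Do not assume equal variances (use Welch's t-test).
Welch's two-sample t-test:
H₀: μ₁ = μ₂
H₁: μ₁ ≠ μ₂
s₁²/n₁ = 10.76²/27 = 4.2881,  s₂²/n₂ = 9.45²/22 = 4.0592
SE = √(s₁²/n₁ + s₂²/n₂) = √(4.2881 + 4.0592) = 2.8892
df (Welch-Satterthwaite) = (s₁²/n₁ + s₂²/n₂)² / [(s₁²/n₁)²/(n₁-1) + (s₂²/n₂)²/(n₂-1)] ≈ 46.71
t = (x̄₁ - x̄₂) / SE = (56.60 - 66.80) / 2.8892 = -10.20 / 2.8892 = -3.530
p-value = 0.0009

Since p-value < α = 0.05, we reject H₀.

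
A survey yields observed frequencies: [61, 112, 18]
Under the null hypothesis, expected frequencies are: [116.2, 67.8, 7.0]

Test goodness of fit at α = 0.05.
Chi-square goodness of fit test:
H₀: observed counts match expected distribution
H₁: observed counts differ from expected distribution
df = k - 1 = 2
χ² = Σ(O - E)²/E
   = (61 - 116.2)²/116.2 + (112 - 67.8)²/67.8 + (18 - 7.0)²/7.0
   = 26.222 + 28.815 + 17.286
   = 72.32
p-value < 0.0001

Since p-value < α = 0.05, we reject H₀.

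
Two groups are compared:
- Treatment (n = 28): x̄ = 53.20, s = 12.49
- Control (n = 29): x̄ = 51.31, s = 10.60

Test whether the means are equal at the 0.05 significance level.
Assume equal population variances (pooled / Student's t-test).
Student's two-sample t-test (equal variances):
H₀: μ₁ = μ₂
H₁: μ₁ ≠ μ₂
df = n₁ + n₂ - 2 = 55
Pooled variance s_p² = [(n₁-1)s₁² + (n₂-1)s₂²] / (n₁ + n₂ - 2) = [(27)(12.49²) + (28)(10.60²)] / 55 = 133.7833
SE = √(s_p²(1/n₁ + 1/n₂)) = √(133.7833 × (1/28 + 1/29)) = 3.0645
t = (x̄₁ - x̄₂) / SE = (53.20 - 51.31) / 3.0645 = 1.89 / 3.0645 = 0.617
p-value = 0.5400

Since p-value > α = 0.05, we fail to reject H₀.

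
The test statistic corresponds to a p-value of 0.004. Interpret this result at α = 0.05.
Since p = 0.004 < α = 0.05, reject H₀.
There is sufficient evidence to reject the null hypothesis; the result is statistically significant at the 0.05 level.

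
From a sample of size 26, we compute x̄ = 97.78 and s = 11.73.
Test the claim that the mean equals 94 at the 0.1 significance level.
One-sample t-test:
H₀: μ = 94
H₁: μ ≠ 94
df = n - 1 = 25
t = (x̄ - μ₀) / (s/√n) = (97.78 - 94) / (11.73/√26) = 1.643
p-value = 0.1129

Since p-value > α = 0.1, we fail to reject H₀.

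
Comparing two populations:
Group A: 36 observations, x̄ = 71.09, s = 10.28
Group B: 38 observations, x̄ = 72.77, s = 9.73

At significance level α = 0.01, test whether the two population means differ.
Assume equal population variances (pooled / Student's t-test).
Student's two-sample t-test (equal variances):
H₀: μ₁ = μ₂
H₁: μ₁ ≠ μ₂
df = n₁ + n₂ - 2 = 72
Pooled variance s_p² = [(n₁-1)s₁² + (n₂-1)s₂²] / (n₁ + n₂ - 2) = [(35)(10.28²) + (37)(9.73²)] / 72 = 100.0228
SE = √(s_p²(1/n₁ + 1/n₂)) = √(100.0228 × (1/36 + 1/38)) = 2.3261
t = (x̄₁ - x̄₂) / SE = (71.09 - 72.77) / 2.3261 = -1.68 / 2.3261 = -0.722
p-value = 0.4725

Since p-value > α = 0.01, we fail to reject H₀.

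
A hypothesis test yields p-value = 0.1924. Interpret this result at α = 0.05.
Since p = 0.1924 > α = 0.05, fail to reject H₀.
There is insufficient evidence to reject the null hypothesis; the result is not statistically significant at the 0.05 level.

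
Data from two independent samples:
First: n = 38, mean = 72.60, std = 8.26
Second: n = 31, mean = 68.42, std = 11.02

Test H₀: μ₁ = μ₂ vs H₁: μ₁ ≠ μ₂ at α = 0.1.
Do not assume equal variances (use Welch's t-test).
Welch's two-sample t-test:
H₀: μ₁ = μ₂
H₁: μ₁ ≠ μ₂
s₁²/n₁ = 8.26²/38 = 1.7955,  s₂²/n₂ = 11.02²/31 = 3.9174
SE = √(s₁²/n₁ + s₂²/n₂) = √(1.7955 + 3.9174) = 2.3902
df (Welch-Satterthwaite) = (s₁²/n₁ + s₂²/n₂)² / [(s₁²/n₁)²/(n₁-1) + (s₂²/n₂)²/(n₂-1)] ≈ 54.52
t = (x̄₁ - x̄₂) / SE = (72.60 - 68.42) / 2.3902 = 4.18 / 2.3902 = 1.749
p-value = 0.0859

Since p-value < α = 0.1, we reject H₀.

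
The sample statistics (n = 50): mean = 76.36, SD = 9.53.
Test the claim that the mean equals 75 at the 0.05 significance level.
One-sample t-test:
H₀: μ = 75
H₁: μ ≠ 75
df = n - 1 = 49
t = (x̄ - μ₀) / (s/√n) = (76.36 - 75) / (9.53/√50) = 1.009
p-value = 0.3179

Since p-value > α = 0.05, we fail to reject H₀.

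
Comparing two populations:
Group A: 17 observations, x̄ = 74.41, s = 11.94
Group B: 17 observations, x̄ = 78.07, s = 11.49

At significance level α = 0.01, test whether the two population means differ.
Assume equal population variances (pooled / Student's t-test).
Student's two-sample t-test (equal variances):
H₀: μ₁ = μ₂
H₁: μ₁ ≠ μ₂
df = n₁ + n₂ - 2 = 32
Pooled variance s_p² = [(n₁-1)s₁² + (n₂-1)s₂²] / (n₁ + n₂ - 2) = [(16)(11.94²) + (16)(11.49²)] / 32 = 137.2919
SE = √(s_p²(1/n₁ + 1/n₂)) = √(137.2919 × (1/17 + 1/17)) = 4.0190
t = (x̄₁ - x̄₂) / SE = (74.41 - 78.07) / 4.0190 = -3.66 / 4.0190 = -0.911
p-value = 0.3693

Since p-value > α = 0.01, we fail to reject H₀.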